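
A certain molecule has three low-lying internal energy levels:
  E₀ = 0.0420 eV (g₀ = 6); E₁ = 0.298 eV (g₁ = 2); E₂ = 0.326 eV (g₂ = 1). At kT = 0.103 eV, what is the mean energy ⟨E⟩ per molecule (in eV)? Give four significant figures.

0.05174 eV

Eᵢ/kT = 0.407767, 2.89320, 3.16505.
Z = Σ gᵢe^(−Eᵢ/kT) = 6·e^(−0.407767) + 2·e^(−2.89320) + 1·e^(−3.16505) = 3.99080 + 0.110797 + 0.0422120 = 4.14381.
⟨E⟩ = Σ Eᵢ gᵢe^(−Eᵢ/kT) / Z = (0.0420·3.99080 + 0.298·0.110797 + 0.326·0.0422120) / 4.14381 = 0.05174 eV.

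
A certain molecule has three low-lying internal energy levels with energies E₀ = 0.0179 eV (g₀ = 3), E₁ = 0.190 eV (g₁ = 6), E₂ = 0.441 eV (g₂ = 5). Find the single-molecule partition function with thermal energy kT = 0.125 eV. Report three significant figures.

Z = 4.06

Eᵢ/kT = 0.14320, 1.5200, 3.5280.
Z = Σ gᵢe^(−Eᵢ/kT) = 3·e^(−0.14320) + 6·e^(−1.5200) + 5·e^(−3.5280) = 2.5997 + 1.3123 + 0.14682 = 4.0588.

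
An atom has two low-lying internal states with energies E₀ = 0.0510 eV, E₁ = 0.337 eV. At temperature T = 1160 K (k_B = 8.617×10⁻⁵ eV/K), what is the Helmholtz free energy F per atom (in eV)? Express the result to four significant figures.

k_BT = 8.617×10⁻⁵ × 1160 K = 0.0999572 eV.
Eᵢ/kT = 0.510218, 3.37144.
Z = Σ e^(−Eᵢ/kT) = e^(−0.510218) + e^(−3.37144) = 0.600365 + 0.0343402 = 0.634705.
F = −kT ln Z = −0.0999572 × ln(0.634705) = −0.0999572 × -0.454595 = 0.04544 eV.

0.04544 eV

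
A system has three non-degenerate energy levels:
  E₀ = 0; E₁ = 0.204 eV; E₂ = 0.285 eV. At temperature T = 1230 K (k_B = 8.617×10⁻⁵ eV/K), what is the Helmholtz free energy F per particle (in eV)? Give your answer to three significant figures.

-0.0205 eV

k_BT = 8.617×10⁻⁵ × 1230 K = 0.10599 eV.
Eᵢ/kT = 0, 1.9247, 2.6889.
Z = Σ e^(−Eᵢ/kT) = e^(−0) + e^(−1.9247) + e^(−2.6889) = 1.0000 + 0.14592 + 0.067956 = 1.2139.
F = −kT ln Z = −0.10599 × ln(1.2139) = −0.10599 × 0.19384 = -0.0205 eV.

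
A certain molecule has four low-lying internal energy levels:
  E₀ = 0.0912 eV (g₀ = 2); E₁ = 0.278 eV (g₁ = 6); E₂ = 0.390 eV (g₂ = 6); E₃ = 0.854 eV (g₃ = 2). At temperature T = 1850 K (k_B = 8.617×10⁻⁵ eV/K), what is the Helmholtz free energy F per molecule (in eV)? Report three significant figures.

k_BT = 8.617×10⁻⁵ × 1850 K = 0.15941 eV.
Eᵢ/kT = 0.57211, 1.7439, 2.4465, 5.3573.
Z = Σ gᵢe^(−Eᵢ/kT) = 2·e^(−0.57211) + 6·e^(−1.7439) + 6·e^(−2.4465) + 2·e^(−5.3573) = 1.1287 + 1.0490 + 0.51958 + 0.0094272 = 2.7067.
F = −kT ln Z = −0.15941 × ln(2.7067) = −0.15941 × 0.99573 = -0.159 eV.

-0.159 eV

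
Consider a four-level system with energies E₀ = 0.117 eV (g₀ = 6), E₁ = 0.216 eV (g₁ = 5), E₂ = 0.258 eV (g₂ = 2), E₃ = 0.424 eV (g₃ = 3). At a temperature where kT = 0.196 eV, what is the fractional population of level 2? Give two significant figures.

0.092

Eᵢ/kT = 0.5969, 1.102, 1.316, 2.163.
Z = Σ gᵢe^(−Eᵢ/kT) = 6·e^(−0.5969) + 5·e^(−1.102) + 2·e^(−1.316) + 3·e^(−2.163) = 3.303 + 1.661 + 0.5364 + 0.3449 = 5.845.
P₂ = g₂ e^(−E₂/kT) / Z = 0.5364/5.845 = 0.092.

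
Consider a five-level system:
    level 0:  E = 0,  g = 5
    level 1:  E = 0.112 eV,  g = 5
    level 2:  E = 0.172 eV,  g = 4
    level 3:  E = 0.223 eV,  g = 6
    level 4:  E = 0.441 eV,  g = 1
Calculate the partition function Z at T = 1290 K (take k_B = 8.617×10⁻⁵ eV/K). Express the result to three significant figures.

Z = 8.50

k_BT = 8.617×10⁻⁵ × 1290 K = 0.11116 eV.
Eᵢ/kT = 0, 1.0076, 1.5473, 2.0061, 3.9673.
Z = Σ gᵢe^(−Eᵢ/kT) = 5·e^(−0) + 5·e^(−1.0076) + 4·e^(−1.5473) + 6·e^(−2.0061) + 1·e^(−3.9673) = 5.0000 + 1.8255 + 0.85129 + 0.80707 + 0.018924 = 8.5028.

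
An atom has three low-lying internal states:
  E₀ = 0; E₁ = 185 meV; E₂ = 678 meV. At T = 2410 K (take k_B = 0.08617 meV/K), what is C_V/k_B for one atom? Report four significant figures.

k_BT = 0.08617 × 2410 K = 207.670 meV.
Eᵢ/kT = 0, 0.890836, 3.26480.
Z = Σ e^(−Eᵢ/kT) = e^(−0) + e^(−0.890836) + e^(−3.26480) = 1.00000 + 0.410313 + 0.0382046 = 1.44852.
⟨E⟩ = 70.2860 meV, ⟨E²⟩ = 21818.8 meV².
C_V/k_B = (⟨E²⟩ − ⟨E⟩²)/(kT)² = (21818.8 − 4940.12)/43126.8 = 0.3914.

0.3914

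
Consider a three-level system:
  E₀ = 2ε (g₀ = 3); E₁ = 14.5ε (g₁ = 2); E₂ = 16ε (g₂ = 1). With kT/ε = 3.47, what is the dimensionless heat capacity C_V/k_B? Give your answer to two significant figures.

0.32

Eᵢ/kT = 0.5764, 4.179, 4.611.
Z = Σ gᵢe^(−Eᵢ/kT) = 3·e^(−0.5764) + 2·e^(−4.179) + 1·e^(−4.611) = 1.686 + 0.03063 + 0.009942 = 1.727.
⟨E⟩ = 2.302 ε, ⟨E²⟩ = 9.108 ε².
C_V/k_B = (⟨E²⟩ − ⟨E⟩²)/(kT)² = (9.108 − 5.299)/12.04 = 0.32.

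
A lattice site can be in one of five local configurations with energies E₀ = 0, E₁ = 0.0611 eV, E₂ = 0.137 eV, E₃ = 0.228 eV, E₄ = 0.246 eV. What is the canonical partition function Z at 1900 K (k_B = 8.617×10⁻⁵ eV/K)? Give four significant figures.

Z = 2.593

k_BT = 8.617×10⁻⁵ × 1900 K = 0.163723 eV.
Eᵢ/kT = 0, 0.373191, 0.836779, 1.39260, 1.50254.
Z = Σ e^(−Eᵢ/kT) = e^(−0) + e^(−0.373191) + e^(−0.836779) + e^(−1.39260) + e^(−1.50254) = 1.00000 + 0.688534 + 0.433103 + 0.248429 + 0.222564 = 2.59263.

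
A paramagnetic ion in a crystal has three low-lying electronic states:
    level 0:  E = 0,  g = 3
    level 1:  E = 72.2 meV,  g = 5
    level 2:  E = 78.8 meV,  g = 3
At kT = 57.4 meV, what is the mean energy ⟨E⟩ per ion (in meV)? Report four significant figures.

31.37 meV

Eᵢ/kT = 0, 1.25784, 1.37282.
Z = Σ gᵢe^(−Eᵢ/kT) = 3·e^(−0) + 5·e^(−1.25784) + 3·e^(−1.37282) = 3.00000 + 1.42134 + 0.760174 = 5.18151.
⟨E⟩ = Σ Eᵢ gᵢe^(−Eᵢ/kT) / Z = (0·3.00000 + 72.2·1.42134 + 78.8·0.760174) / 5.18151 = 31.37 meV.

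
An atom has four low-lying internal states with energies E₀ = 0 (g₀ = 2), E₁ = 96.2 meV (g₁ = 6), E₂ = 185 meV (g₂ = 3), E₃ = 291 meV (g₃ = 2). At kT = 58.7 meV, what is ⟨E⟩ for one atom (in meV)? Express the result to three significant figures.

42.3 meV

Eᵢ/kT = 0, 1.6388, 3.1516, 4.9574.
Z = Σ gᵢe^(−Eᵢ/kT) = 2·e^(−0) + 6·e^(−1.6388) + 3·e^(−3.1516) + 2·e^(−4.9574) = 2.0000 + 1.1653 + 0.12835 + 0.014062 = 3.3077.
⟨E⟩ = Σ Eᵢ gᵢe^(−Eᵢ/kT) / Z = (0·2.0000 + 96.2·1.1653 + 185·0.12835 + 291·0.014062) / 3.3077 = 42.3 meV.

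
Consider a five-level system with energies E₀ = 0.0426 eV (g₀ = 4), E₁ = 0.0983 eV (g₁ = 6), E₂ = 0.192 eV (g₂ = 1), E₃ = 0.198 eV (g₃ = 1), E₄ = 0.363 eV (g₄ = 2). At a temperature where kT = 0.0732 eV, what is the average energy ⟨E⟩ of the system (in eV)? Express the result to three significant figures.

Eᵢ/kT = 0.58197, 1.3429, 2.6230, 2.7049, 4.9590.
Z = Σ gᵢe^(−Eᵢ/kT) = 4·e^(−0.58197) + 6·e^(−1.3429) + 1·e^(−2.6230) + 1·e^(−2.7049) + 2·e^(−4.9590) = 2.2352 + 1.5665 + 0.072585 + 0.066877 + 0.014040 = 3.9552.
⟨E⟩ = Σ Eᵢ gᵢe^(−Eᵢ/kT) / Z = (0.0426·2.2352 + 0.0983·1.5665 + 0.192·0.072585 + 0.198·0.066877 + 0.363·0.014040) / 3.9552 = 0.0712 eV.

0.0712 eV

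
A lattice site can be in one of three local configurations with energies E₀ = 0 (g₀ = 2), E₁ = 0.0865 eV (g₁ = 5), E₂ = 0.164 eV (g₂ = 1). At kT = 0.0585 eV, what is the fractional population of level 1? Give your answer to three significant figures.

0.356

Eᵢ/kT = 0, 1.4786, 2.8034.
Z = Σ gᵢe^(−Eᵢ/kT) = 2·e^(−0) + 5·e^(−1.4786) + 1·e^(−2.8034) = 2.0000 + 1.1398 + 0.060604 = 3.2004.
P₁ = g₁ e^(−E₁/kT) / Z = 1.1398/3.2004 = 0.356.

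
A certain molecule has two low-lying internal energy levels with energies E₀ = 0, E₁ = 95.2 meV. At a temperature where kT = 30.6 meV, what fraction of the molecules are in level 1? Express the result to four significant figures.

0.04265

Eᵢ/kT = 0, 3.11111.
Z = Σ e^(−Eᵢ/kT) = e^(−0) + e^(−3.11111) = 1.00000 + 0.0445515 = 1.04455.
P₁ = e^(−E₁/kT) / Z = 0.0445515/1.04455 = 0.04265.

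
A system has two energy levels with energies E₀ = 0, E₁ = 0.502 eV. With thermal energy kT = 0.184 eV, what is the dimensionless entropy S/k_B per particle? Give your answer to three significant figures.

Eᵢ/kT = 0, 2.7283.
Z = Σ e^(−Eᵢ/kT) = e^(−0) + e^(−2.7283) = 1.0000 + 0.065330 = 1.0653.
⟨E⟩ = Σ EᵢPᵢ = 0.030785 eV.
S/k_B = ln Z + ⟨E⟩/kT = ln(1.0653) + 0.030785/0.184 = 0.063256 + 0.16731 = 0.231.

0.231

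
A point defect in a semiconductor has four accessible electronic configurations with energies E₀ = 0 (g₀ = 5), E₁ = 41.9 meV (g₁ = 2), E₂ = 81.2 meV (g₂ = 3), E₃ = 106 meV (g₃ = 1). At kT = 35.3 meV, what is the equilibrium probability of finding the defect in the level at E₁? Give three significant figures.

0.102

Eᵢ/kT = 0, 1.1870, 2.3003, 3.0028.
Z = Σ gᵢe^(−Eᵢ/kT) = 5·e^(−0) + 2·e^(−1.1870) + 3·e^(−2.3003) + 1·e^(−3.0028) = 5.0000 + 0.61027 + 0.30069 + 0.049648 = 5.9606.
P₁ = g₁ e^(−E₁/kT) / Z = 0.61027/5.9606 = 0.102.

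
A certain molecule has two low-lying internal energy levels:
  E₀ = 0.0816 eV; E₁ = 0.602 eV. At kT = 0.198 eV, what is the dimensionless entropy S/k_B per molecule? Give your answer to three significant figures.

Eᵢ/kT = 0.41212, 3.0404.
Z = Σ e^(−Eᵢ/kT) = e^(−0.41212) + e^(−3.0404) = 0.66224 + 0.047816 = 0.71006.
⟨E⟩ = Σ EᵢPᵢ = 0.11664 eV.
S/k_B = ln Z + ⟨E⟩/kT = ln(0.71006) + 0.11664/0.198 = -0.34241 + 0.58909 = 0.247.

0.247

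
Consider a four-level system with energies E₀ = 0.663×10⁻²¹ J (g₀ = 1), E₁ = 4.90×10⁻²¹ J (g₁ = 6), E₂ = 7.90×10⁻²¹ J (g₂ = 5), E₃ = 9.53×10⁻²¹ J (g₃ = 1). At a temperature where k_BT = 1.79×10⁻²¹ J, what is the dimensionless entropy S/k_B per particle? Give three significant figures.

Eᵢ/kT = 0.37039, 2.7374, 4.4134, 5.3240.
Z = Σ gᵢe^(−Eᵢ/kT) = 1·e^(−0.37039) + 6·e^(−2.7374) + 5·e^(−4.4134) + 1·e^(−5.3240) = 0.69046 + 0.38843 + 0.060570 + 0.0048732 = 1.1443.
⟨E⟩ = Σ EᵢPᵢ = 2.5221 ×10⁻²¹ J.
S/k_B = ln Z + ⟨E⟩/kT = ln(1.1443) + 2.5221/1.79 = 0.13479 + 1.4090 = 1.54.

1.54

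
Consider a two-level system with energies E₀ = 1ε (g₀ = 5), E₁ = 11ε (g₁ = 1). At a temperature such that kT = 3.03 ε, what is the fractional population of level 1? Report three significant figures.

Eᵢ/kT = 0.33003, 3.6304.
Z = Σ gᵢe^(−Eᵢ/kT) = 5·e^(−0.33003) + 1·e^(−3.6304) = 3.5945 + 0.026506 = 3.6210.
P₁ = g₁ e^(−E₁/kT) / Z = 0.026506/3.6210 = 0.00732.

0.00732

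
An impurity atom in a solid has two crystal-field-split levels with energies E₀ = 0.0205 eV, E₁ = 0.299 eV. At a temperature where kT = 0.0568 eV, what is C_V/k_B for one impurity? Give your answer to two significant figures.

Eᵢ/kT = 0.3609, 5.264.
Z = Σ e^(−Eᵢ/kT) = e^(−0.3609) + e^(−5.264) = 0.6970 + 0.005175 = 0.7022.
⟨E⟩ = 0.02255 eV, ⟨E²⟩ = 0.001076 eV².
C_V/k_B = (⟨E²⟩ − ⟨E⟩²)/(kT)² = (0.001076 − 0.0005085)/0.003226 = 0.18.

0.18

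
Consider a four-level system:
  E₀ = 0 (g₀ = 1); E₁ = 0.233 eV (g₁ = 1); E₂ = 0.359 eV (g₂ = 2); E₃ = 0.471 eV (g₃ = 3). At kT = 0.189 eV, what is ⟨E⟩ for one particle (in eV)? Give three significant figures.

Eᵢ/kT = 0, 1.2328, 1.8995, 2.4921.
Z = Σ gᵢe^(−Eᵢ/kT) = 1·e^(−0) + 1·e^(−1.2328) + 2·e^(−1.8995) + 3·e^(−2.4921) = 1.0000 + 0.29148 + 0.29929 + 0.24821 = 1.8390.
⟨E⟩ = Σ Eᵢ gᵢe^(−Eᵢ/kT) / Z = (0·1.0000 + 0.233·0.29148 + 0.359·0.29929 + 0.471·0.24821) / 1.8390 = 0.159 eV.

0.159 eV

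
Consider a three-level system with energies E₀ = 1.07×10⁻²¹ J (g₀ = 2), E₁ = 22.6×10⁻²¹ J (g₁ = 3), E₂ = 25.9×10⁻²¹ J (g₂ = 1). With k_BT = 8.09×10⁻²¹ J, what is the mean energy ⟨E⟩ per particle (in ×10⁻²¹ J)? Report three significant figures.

Eᵢ/kT = 0.13226, 2.7936, 3.2015.
Z = Σ gᵢe^(−Eᵢ/kT) = 2·e^(−0.13226) + 3·e^(−2.7936) + 1·e^(−3.2015) = 1.7522 + 0.18360 + 0.040701 = 1.9765.
⟨E⟩ = Σ Eᵢ gᵢe^(−Eᵢ/kT) / Z = (1.07·1.7522 + 22.6·0.18360 + 25.9·0.040701) / 1.9765 = 3.58 ×10⁻²¹ J.

3.58 ×10⁻²¹ J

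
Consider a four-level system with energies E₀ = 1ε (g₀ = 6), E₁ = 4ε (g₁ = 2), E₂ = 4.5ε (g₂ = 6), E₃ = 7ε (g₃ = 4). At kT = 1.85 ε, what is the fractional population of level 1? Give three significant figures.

0.0530

Eᵢ/kT = 0.54054, 2.1622, 2.4324, 3.7838.
Z = Σ gᵢe^(−Eᵢ/kT) = 6·e^(−0.54054) + 2·e^(−2.1622) + 6·e^(−2.4324) + 4·e^(−3.7838) = 3.4946 + 0.23014 + 0.52695 + 0.090945 = 4.3426.
P₁ = g₁ e^(−E₁/kT) / Z = 0.23014/4.3426 = 0.0530.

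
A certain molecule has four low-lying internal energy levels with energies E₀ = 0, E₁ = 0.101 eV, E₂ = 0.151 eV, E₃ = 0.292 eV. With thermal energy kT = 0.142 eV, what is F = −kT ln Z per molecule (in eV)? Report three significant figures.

-0.0959 eV

Eᵢ/kT = 0, 0.71127, 1.0634, 2.0563.
Z = Σ e^(−Eᵢ/kT) = e^(−0) + e^(−0.71127) + e^(−1.0634) + e^(−2.0563) = 1.0000 + 0.49102 + 0.34528 + 0.12793 = 1.9642.
F = −kT ln Z = −0.142 × ln(1.9642) = −0.142 × 0.67509 = -0.0959 eV.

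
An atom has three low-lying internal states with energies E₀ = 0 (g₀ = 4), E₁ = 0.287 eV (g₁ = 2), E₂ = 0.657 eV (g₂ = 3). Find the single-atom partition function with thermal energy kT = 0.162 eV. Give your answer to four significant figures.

Eᵢ/kT = 0, 1.77160, 4.05556.
Z = Σ gᵢe^(−Eᵢ/kT) = 4·e^(−0) + 2·e^(−1.77160) + 3·e^(−4.05556) = 4.00000 + 0.340121 + 0.0519773 = 4.39210.

Z = 4.392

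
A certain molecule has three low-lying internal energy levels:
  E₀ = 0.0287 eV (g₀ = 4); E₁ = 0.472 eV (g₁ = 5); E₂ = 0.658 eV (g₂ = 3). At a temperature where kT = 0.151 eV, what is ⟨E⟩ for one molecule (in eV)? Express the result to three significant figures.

Eᵢ/kT = 0.19007, 3.1258, 4.3576.
Z = Σ gᵢe^(−Eᵢ/kT) = 4·e^(−0.19007) + 5·e^(−3.1258) + 3·e^(−4.3576) = 3.3076 + 0.21951 + 0.038427 = 3.5655.
⟨E⟩ = Σ Eᵢ gᵢe^(−Eᵢ/kT) / Z = (0.0287·3.3076 + 0.472·0.21951 + 0.658·0.038427) / 3.5655 = 0.0628 eV.

0.0628 eV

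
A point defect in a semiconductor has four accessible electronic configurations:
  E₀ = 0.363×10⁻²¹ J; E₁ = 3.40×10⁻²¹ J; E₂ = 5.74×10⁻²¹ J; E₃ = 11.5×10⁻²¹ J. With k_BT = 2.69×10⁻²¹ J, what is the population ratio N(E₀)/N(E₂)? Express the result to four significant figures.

7.381

n₀/n₂ = exp[−(E₀−E₂)/kT] = exp(−(-5.377 ×10⁻²¹ J)/(2.69 ×10⁻²¹ J)) = exp(1.99888) = 7.381.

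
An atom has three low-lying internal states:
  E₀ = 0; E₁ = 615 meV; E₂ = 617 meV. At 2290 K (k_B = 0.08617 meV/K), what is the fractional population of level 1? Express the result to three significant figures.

0.0407

k_BT = 0.08617 × 2290 K = 197.33 meV.
Eᵢ/kT = 0, 3.1166, 3.1267.
Z = Σ e^(−Eᵢ/kT) = e^(−0) + e^(−3.1166) + e^(−3.1267) = 1.0000 + 0.044308 + 0.043862 = 1.0882.
P₁ = e^(−E₁/kT) / Z = 0.044308/1.0882 = 0.0407.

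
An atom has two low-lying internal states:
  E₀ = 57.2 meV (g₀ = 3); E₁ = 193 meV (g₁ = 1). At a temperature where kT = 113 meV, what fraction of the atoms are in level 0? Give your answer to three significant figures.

Eᵢ/kT = 0.50619, 1.7080.
Z = Σ gᵢe^(−Eᵢ/kT) = 3·e^(−0.50619) + 1·e^(−1.7080) = 1.8084 + 0.18123 = 1.9896.
P₀ = g₀ e^(−E₀/kT) / Z = 1.8084/1.9896 = 0.909.

0.909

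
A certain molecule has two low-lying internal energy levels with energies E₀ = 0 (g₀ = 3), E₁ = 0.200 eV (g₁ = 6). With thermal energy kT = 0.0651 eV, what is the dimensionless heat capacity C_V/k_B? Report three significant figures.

Eᵢ/kT = 0, 3.0722.
Z = Σ gᵢe^(−Eᵢ/kT) = 3·e^(−0) + 6·e^(−3.0722) = 3.0000 + 0.27791 = 3.2779.
⟨E⟩ = 0.016957 eV, ⟨E²⟩ = 0.0033913 eV².
C_V/k_B = (⟨E²⟩ − ⟨E⟩²)/(kT)² = (0.0033913 − 0.00028754)/0.0042380 = 0.732.

0.732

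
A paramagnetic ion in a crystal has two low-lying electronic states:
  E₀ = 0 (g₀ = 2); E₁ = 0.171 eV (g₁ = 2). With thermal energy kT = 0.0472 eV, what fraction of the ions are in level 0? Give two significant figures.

0.97

Eᵢ/kT = 0, 3.623.
Z = Σ gᵢe^(−Eᵢ/kT) = 2·e^(−0) + 2·e^(−3.623) = 2.000 + 0.05340 = 2.053.
P₀ = g₀ e^(−E₀/kT) / Z = 2.000/2.053 = 0.97.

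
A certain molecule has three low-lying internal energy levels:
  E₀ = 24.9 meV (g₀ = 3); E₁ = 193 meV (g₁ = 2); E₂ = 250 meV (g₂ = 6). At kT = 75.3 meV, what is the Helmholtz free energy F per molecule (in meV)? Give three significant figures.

-69.8 meV

Eᵢ/kT = 0.33068, 2.5631, 3.3201.
Z = Σ gᵢe^(−Eᵢ/kT) = 3·e^(−0.33068) + 2·e^(−2.5631) + 6·e^(−3.3201) = 2.1553 + 0.15413 + 0.21690 = 2.5263.
F = −kT ln Z = −75.3 × ln(2.5263) = −75.3 × 0.92676 = -69.8 meV.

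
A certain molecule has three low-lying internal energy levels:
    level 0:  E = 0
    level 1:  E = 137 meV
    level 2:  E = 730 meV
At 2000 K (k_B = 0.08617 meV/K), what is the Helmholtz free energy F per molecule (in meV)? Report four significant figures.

-65.94 meV

k_BT = 0.08617 × 2000 K = 172.340 meV.
Eᵢ/kT = 0, 0.794940, 4.23581.
Z = Σ e^(−Eᵢ/kT) = e^(−0) + e^(−0.794940) + e^(−4.23581) = 1.00000 + 0.451608 + 0.0144681 = 1.46608.
F = −kT ln Z = −172.340 × ln(1.46608) = −172.340 × 0.382592 = -65.94 meV.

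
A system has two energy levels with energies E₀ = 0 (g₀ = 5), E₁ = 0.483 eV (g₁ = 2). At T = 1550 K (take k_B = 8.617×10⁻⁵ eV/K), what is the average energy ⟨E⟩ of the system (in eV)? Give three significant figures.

k_BT = 8.617×10⁻⁵ × 1550 K = 0.13356 eV.
Eᵢ/kT = 0, 3.6164.
Z = Σ gᵢe^(−Eᵢ/kT) = 5·e^(−0) + 2·e^(−3.6164) = 5.0000 + 0.053759 = 5.0538.
⟨E⟩ = Σ Eᵢ gᵢe^(−Eᵢ/kT) / Z = (0·5.0000 + 0.483·0.053759) / 5.0538 = 0.00514 eV.

0.00514 eV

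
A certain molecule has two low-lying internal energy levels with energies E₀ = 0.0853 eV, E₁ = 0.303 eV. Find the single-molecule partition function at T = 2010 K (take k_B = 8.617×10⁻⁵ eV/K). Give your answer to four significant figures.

Z = 0.7850

k_BT = 8.617×10⁻⁵ × 2010 K = 0.173202 eV.
Eᵢ/kT = 0.492489, 1.74940.
Z = Σ e^(−Eᵢ/kT) = e^(−0.492489) + e^(−1.74940) = 0.611103 + 0.173878 = 0.784981.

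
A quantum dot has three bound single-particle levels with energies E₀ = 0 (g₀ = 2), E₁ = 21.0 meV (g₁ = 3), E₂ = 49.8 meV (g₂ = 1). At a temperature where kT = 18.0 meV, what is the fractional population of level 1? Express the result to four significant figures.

0.3117

Eᵢ/kT = 0, 1.16667, 2.76667.
Z = Σ gᵢe^(−Eᵢ/kT) = 2·e^(−0) + 3·e^(−1.16667) + 1·e^(−2.76667) = 2.00000 + 0.934207 + 0.0628710 = 2.99708.
P₁ = g₁ e^(−E₁/kT) / Z = 0.934207/2.99708 = 0.3117.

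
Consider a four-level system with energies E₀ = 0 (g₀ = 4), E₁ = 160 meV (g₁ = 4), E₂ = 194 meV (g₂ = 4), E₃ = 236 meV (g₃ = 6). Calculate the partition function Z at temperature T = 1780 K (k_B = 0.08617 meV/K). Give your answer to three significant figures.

Z = 7.83

k_BT = 0.08617 × 1780 K = 153.38 meV.
Eᵢ/kT = 0, 1.0432, 1.2648, 1.5387.
Z = Σ gᵢe^(−Eᵢ/kT) = 4·e^(−0) + 4·e^(−1.0432) + 4·e^(−1.2648) + 6·e^(−1.5387) = 4.0000 + 1.4093 + 1.1292 + 1.2880 = 7.8265.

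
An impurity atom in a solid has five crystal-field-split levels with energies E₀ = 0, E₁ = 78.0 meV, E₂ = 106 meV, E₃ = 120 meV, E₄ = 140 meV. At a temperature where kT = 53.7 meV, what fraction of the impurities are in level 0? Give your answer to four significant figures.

0.6436

Eᵢ/kT = 0, 1.45251, 1.97393, 2.23464, 2.60708.
Z = Σ e^(−Eᵢ/kT) = e^(−0) + e^(−1.45251) + e^(−1.97393) + e^(−2.23464) + e^(−2.60708) = 1.00000 + 0.233982 + 0.138910 + 0.107031 + 0.0737496 = 1.55367.
P₀ = e^(−E₀/kT) / Z = 1.00000/1.55367 = 0.6436.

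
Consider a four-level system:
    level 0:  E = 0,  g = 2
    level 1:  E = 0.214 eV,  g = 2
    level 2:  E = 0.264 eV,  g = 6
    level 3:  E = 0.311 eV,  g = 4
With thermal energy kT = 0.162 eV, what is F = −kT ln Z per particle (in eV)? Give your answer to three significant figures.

-0.236 eV

Eᵢ/kT = 0, 1.3210, 1.6296, 1.9198.
Z = Σ gᵢe^(−Eᵢ/kT) = 2·e^(−0) + 2·e^(−1.3210) + 6·e^(−1.6296) + 4·e^(−1.9198) = 2.0000 + 0.53374 + 1.1760 + 0.58655 = 4.2963.
F = −kT ln Z = −0.162 × ln(4.2963) = −0.162 × 1.4578 = -0.236 eV.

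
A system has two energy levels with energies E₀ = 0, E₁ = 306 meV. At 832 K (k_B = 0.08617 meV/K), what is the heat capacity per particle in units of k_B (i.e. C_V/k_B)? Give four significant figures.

0.2482

k_BT = 0.08617 × 832 K = 71.6934 meV.
Eᵢ/kT = 0, 4.26818.
Z = Σ e^(−Eᵢ/kT) = e^(−0) + e^(−4.26818) = 1.00000 + 0.0140073 = 1.01401.
⟨E⟩ = 4.22701 meV, ⟨E²⟩ = 1293.47 meV².
C_V/k_B = (⟨E²⟩ − ⟨E⟩²)/(kT)² = (1293.47 − 17.8676)/5139.94 = 0.2482.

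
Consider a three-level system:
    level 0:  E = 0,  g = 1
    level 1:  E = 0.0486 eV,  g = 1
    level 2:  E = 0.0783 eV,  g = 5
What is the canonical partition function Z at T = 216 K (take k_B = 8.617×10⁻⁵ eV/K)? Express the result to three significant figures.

k_BT = 8.617×10⁻⁵ × 216 K = 0.018613 eV.
Eᵢ/kT = 0, 2.6111, 4.2067.
Z = Σ gᵢe^(−Eᵢ/kT) = 1·e^(−0) + 1·e^(−2.6111) + 5·e^(−4.2067) = 1.0000 + 0.073454 + 0.074477 = 1.1479.

Z = 1.15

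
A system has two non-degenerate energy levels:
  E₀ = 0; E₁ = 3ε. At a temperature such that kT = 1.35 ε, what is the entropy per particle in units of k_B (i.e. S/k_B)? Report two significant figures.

0.32

Eᵢ/kT = 0, 2.222.
Z = Σ e^(−Eᵢ/kT) = e^(−0) + e^(−2.222) = 1.000 + 0.1084 = 1.108.
⟨E⟩ = Σ EᵢPᵢ = 0.2935 ε.
S/k_B = ln Z + ⟨E⟩/kT = ln(1.108) + 0.2935/1.35 = 0.1026 + 0.2174 = 0.32.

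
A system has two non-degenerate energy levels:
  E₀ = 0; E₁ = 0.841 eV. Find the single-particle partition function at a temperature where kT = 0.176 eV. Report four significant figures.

Z = 1.008

Eᵢ/kT = 0, 4.77841.
Z = Σ e^(−Eᵢ/kT) = e^(−0) + e^(−4.77841) = 1.00000 + 0.00840936 = 1.00841.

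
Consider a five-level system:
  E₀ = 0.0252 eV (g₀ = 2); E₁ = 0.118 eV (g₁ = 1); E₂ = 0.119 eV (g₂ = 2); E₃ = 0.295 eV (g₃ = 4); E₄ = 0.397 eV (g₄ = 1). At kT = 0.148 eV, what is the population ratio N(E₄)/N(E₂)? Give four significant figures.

n₄/n₂ = (g₄/g₂) exp[−(E₄−E₂)/kT] = (1/2) × exp(−(0.278 eV)/(0.148 eV)) = (1/2) × exp(-1.87838) = 0.07642.

0.07642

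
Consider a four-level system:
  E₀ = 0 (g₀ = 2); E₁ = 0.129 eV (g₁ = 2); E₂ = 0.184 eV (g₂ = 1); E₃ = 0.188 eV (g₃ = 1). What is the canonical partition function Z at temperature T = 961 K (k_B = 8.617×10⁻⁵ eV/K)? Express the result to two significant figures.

Z = 2.6

k_BT = 8.617×10⁻⁵ × 961 K = 0.08281 eV.
Eᵢ/kT = 0, 1.558, 2.222, 2.270.
Z = Σ gᵢe^(−Eᵢ/kT) = 2·e^(−0) + 2·e^(−1.558) + 1·e^(−2.222) + 1·e^(−2.270) = 2.000 + 0.4211 + 0.1084 + 0.1033 = 2.633.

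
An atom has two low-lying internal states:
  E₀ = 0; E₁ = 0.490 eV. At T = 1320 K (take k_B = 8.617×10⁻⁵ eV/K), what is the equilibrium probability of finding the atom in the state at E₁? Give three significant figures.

0.0133

k_BT = 8.617×10⁻⁵ × 1320 K = 0.11374 eV.
Eᵢ/kT = 0, 4.3081.
Z = Σ e^(−Eᵢ/kT) = e^(−0) + e^(−4.3081) = 1.0000 + 0.013459 = 1.0135.
P₁ = e^(−E₁/kT) / Z = 0.013459/1.0135 = 0.0133.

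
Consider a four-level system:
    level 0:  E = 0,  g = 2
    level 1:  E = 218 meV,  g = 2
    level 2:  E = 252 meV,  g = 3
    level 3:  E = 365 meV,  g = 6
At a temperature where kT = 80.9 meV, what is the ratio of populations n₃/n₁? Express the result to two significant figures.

0.49

n₃/n₁ = (g₃/g₁) exp[−(E₃−E₁)/kT] = (6/2) × exp(−(147 meV)/(80.9 meV)) = (6/2) × exp(-1.817) = 0.49.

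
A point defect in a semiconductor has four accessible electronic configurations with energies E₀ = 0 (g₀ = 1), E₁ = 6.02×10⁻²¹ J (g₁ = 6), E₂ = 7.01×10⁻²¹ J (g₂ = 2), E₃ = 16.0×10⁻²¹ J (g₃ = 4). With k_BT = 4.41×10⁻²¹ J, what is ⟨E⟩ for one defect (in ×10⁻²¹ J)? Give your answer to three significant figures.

4.52 ×10⁻²¹ J

Eᵢ/kT = 0, 1.3651, 1.5896, 3.6281.
Z = Σ gᵢe^(−Eᵢ/kT) = 1·e^(−0) + 6·e^(−1.3651) + 2·e^(−1.5896) + 4·e^(−3.6281) = 1.0000 + 1.5321 + 0.40801 + 0.10627 = 3.0464.
⟨E⟩ = Σ Eᵢ gᵢe^(−Eᵢ/kT) / Z = (0·1.0000 + 6.02·1.5321 + 7.01·0.40801 + 16.0·0.10627) / 3.0464 = 4.52 ×10⁻²¹ J.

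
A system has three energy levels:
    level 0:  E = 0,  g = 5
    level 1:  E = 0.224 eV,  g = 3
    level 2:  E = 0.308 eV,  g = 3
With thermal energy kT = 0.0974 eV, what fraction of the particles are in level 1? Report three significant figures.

Eᵢ/kT = 0, 2.2998, 3.1622.
Z = Σ gᵢe^(−Eᵢ/kT) = 5·e^(−0) + 3·e^(−2.2998) + 3·e^(−3.1622) = 5.0000 + 0.30084 + 0.12700 = 5.4278.
P₁ = g₁ e^(−E₁/kT) / Z = 0.30084/5.4278 = 0.0554.

0.0554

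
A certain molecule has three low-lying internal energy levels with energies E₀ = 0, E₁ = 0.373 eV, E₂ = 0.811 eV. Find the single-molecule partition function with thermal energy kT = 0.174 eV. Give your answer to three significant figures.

Eᵢ/kT = 0, 2.1437, 4.6609.
Z = Σ e^(−Eᵢ/kT) = e^(−0) + e^(−2.1437) + e^(−4.6609) = 1.0000 + 0.11722 + 0.0094579 = 1.1267.

Z = 1.13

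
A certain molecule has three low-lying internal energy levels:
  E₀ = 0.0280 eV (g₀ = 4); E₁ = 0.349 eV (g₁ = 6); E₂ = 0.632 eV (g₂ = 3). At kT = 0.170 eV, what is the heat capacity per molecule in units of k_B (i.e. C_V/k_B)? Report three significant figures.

0.702

Eᵢ/kT = 0.16471, 2.0529, 3.7176.
Z = Σ gᵢe^(−Eᵢ/kT) = 4·e^(−0.16471) + 6·e^(−2.0529) + 3·e^(−3.7176) = 3.3926 + 0.77017 + 0.072877 = 4.2356.
⟨E⟩ = 0.096761 eV, ⟨E²⟩ = 0.029648 eV².
C_V/k_B = (⟨E²⟩ − ⟨E⟩²)/(kT)² = (0.029648 − 0.0093627)/0.028900 = 0.702.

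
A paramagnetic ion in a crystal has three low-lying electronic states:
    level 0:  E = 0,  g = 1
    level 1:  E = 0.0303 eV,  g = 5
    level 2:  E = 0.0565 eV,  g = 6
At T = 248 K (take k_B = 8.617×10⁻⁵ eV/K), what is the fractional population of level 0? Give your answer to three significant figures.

0.379

k_BT = 8.617×10⁻⁵ × 248 K = 0.021370 eV.
Eᵢ/kT = 0, 1.4179, 2.6439.
Z = Σ gᵢe^(−Eᵢ/kT) = 1·e^(−0) + 5·e^(−1.4179) + 6·e^(−2.6439) = 1.0000 + 1.2111 + 0.42650 = 2.6376.
P₀ = g₀ e^(−E₀/kT) / Z = 1.0000/2.6376 = 0.379.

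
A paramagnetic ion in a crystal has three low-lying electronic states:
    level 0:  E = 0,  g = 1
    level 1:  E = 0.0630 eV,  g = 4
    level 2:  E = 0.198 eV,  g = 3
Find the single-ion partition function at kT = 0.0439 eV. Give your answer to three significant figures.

Eᵢ/kT = 0, 1.4351, 4.5103.
Z = Σ gᵢe^(−Eᵢ/kT) = 1·e^(−0) + 4·e^(−1.4351) + 3·e^(−4.5103) = 1.0000 + 0.95237 + 0.032985 = 1.9854.

Z = 1.99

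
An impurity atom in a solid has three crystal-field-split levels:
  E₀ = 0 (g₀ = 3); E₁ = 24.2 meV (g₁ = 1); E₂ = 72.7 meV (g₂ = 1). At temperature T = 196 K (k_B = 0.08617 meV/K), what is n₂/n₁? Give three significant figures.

0.0566

k_BT = 0.08617 × 196 K = 16.889 meV.
n₂/n₁ = (g₂/g₁) exp[−(E₂−E₁)/kT] = (1/1) × exp(−(48.5 meV)/(16.889 meV)) = (1/1) × exp(-2.8717) = 0.0566.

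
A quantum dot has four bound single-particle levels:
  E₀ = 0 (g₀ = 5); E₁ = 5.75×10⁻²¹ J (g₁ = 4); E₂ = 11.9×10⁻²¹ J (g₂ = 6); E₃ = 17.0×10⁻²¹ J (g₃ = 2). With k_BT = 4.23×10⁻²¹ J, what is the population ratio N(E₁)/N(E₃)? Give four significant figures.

28.58

n₁/n₃ = (g₁/g₃) exp[−(E₁−E₃)/kT] = (4/2) × exp(−(-11.25 ×10⁻²¹ J)/(4.23 ×10⁻²¹ J)) = (4/2) × exp(2.65957) = 28.58.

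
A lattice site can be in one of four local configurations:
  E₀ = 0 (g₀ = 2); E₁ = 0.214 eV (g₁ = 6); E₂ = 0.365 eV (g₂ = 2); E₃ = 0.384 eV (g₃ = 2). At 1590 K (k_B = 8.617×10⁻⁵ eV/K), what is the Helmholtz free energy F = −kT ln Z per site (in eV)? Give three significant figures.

-0.172 eV

k_BT = 8.617×10⁻⁵ × 1590 K = 0.13701 eV.
Eᵢ/kT = 0, 1.5619, 2.6640, 2.8027.
Z = Σ gᵢe^(−Eᵢ/kT) = 2·e^(−0) + 6·e^(−1.5619) + 2·e^(−2.6640) + 2·e^(−2.8027) = 2.0000 + 1.2584 + 0.13934 + 0.12129 = 3.5190.
F = −kT ln Z = −0.13701 × ln(3.5190) = −0.13701 × 1.2582 = -0.172 eV.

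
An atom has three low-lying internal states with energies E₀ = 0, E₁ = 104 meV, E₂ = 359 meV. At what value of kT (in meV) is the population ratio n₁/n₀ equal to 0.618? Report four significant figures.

216.1 meV

n₁/n₀ = exp[−(E₁−E₀)/kT] = 0.618.
⇒ (E₁−E₀)/kT = ln(1/0.618) = ln(1.61812) = 0.481265.
kT = 104 meV / 0.481265 = 216.1 meV.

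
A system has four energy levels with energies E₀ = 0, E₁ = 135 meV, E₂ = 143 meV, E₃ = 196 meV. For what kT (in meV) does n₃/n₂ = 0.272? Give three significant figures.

40.7 meV

n₃/n₂ = exp[−(E₃−E₂)/kT] = 0.272.
⇒ (E₃−E₂)/kT = ln(1/0.272) = ln(3.6765) = 1.3020.
kT = 53 meV / 1.3020 = 40.7 meV.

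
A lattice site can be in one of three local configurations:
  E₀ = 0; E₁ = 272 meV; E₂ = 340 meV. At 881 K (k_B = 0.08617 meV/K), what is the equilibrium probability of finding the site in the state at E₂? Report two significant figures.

k_BT = 0.08617 × 881 K = 75.92 meV.
Eᵢ/kT = 0, 3.583, 4.478.
Z = Σ e^(−Eᵢ/kT) = e^(−0) + e^(−3.583) + e^(−4.478) = 1.000 + 0.02779 + 0.01136 = 1.039.
P₂ = e^(−E₂/kT) / Z = 0.01136/1.039 = 0.011.

0.011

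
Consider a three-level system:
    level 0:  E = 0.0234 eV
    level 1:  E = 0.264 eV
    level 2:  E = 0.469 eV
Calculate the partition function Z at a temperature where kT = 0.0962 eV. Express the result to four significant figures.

Eᵢ/kT = 0.243243, 2.74428, 4.87526.
Z = Σ e^(−Eᵢ/kT) = e^(−0.243243) + e^(−2.74428) + e^(−4.87526) = 0.784081 + 0.0642946 + 0.00763311 = 0.856009.

Z = 0.8560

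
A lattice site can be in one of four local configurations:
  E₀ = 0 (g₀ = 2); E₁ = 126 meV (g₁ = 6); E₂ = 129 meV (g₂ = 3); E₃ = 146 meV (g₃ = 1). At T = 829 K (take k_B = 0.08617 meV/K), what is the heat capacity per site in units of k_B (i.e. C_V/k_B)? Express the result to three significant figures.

0.804

k_BT = 0.08617 × 829 K = 71.435 meV.
Eᵢ/kT = 0, 1.7638, 1.8058, 2.0438.
Z = Σ gᵢe^(−Eᵢ/kT) = 2·e^(−0) + 6·e^(−1.7638) + 3·e^(−1.8058) + 1·e^(−2.0438) = 2.0000 + 1.0284 + 0.49303 + 0.12954 = 3.6510.
⟨E⟩ = 58.092 meV, ⟨E²⟩ = 7475.4 meV².
C_V/k_B = (⟨E²⟩ − ⟨E⟩²)/(kT)² = (7475.4 − 3374.7)/5103.0 = 0.804.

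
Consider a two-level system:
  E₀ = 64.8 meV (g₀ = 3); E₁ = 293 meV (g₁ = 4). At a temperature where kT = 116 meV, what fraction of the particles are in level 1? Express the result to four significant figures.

Eᵢ/kT = 0.558621, 2.52586.
Z = Σ gᵢe^(−Eᵢ/kT) = 3·e^(−0.558621) + 4·e^(−2.52586) = 1.71599 + 0.319958 = 2.03595.
P₁ = g₁ e^(−E₁/kT) / Z = 0.319958/2.03595 = 0.1572.

0.1572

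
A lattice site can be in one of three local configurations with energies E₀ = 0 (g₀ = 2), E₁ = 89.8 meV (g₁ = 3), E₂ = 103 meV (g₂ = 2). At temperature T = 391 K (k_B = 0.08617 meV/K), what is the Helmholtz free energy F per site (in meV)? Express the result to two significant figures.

-28 meV

k_BT = 0.08617 × 391 K = 33.69 meV.
Eᵢ/kT = 0, 2.665, 3.057.
Z = Σ gᵢe^(−Eᵢ/kT) = 2·e^(−0) + 3·e^(−2.665) + 2·e^(−3.057) = 2.000 + 0.2088 + 0.09406 = 2.303.
F = −kT ln Z = −33.69 × ln(2.303) = −33.69 × 0.8342 = -28 meV.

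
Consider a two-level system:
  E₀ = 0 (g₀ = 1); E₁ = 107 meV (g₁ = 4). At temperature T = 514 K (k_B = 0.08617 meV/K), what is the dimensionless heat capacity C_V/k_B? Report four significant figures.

k_BT = 0.08617 × 514 K = 44.2914 meV.
Eᵢ/kT = 0, 2.41582.
Z = Σ gᵢe^(−Eᵢ/kT) = 1·e^(−0) + 4·e^(−2.41582) = 1.00000 + 0.357176 = 1.35718.
⟨E⟩ = 28.1597 meV, ⟨E²⟩ = 3013.09 meV².
C_V/k_B = (⟨E²⟩ − ⟨E⟩²)/(kT)² = (3013.09 − 792.969)/1961.73 = 1.132.

1.132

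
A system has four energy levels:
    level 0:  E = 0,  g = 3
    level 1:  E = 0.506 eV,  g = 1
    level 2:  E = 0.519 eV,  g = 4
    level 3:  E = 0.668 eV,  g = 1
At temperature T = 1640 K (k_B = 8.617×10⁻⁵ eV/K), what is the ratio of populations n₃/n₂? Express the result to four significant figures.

k_BT = 8.617×10⁻⁵ × 1640 K = 0.141319 eV.
n₃/n₂ = (g₃/g₂) exp[−(E₃−E₂)/kT] = (1/4) × exp(−(0.149 eV)/(0.141319 eV)) = (1/4) × exp(-1.05435) = 0.08710.

0.08710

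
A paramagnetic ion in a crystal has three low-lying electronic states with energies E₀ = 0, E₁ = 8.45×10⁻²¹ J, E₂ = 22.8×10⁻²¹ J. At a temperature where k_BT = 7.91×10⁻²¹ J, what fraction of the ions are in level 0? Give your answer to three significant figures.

Eᵢ/kT = 0, 1.0683, 2.8824.
Z = Σ e^(−Eᵢ/kT) = e^(−0) + e^(−1.0683) + e^(−2.8824) = 1.0000 + 0.34359 + 0.056000 = 1.3996.
P₀ = e^(−E₀/kT) / Z = 1.0000/1.3996 = 0.714.

0.714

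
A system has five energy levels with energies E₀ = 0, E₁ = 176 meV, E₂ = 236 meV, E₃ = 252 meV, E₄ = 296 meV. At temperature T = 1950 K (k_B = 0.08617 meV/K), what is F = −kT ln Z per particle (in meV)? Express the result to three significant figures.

-116 meV

k_BT = 0.08617 × 1950 K = 168.03 meV.
Eᵢ/kT = 0, 1.0474, 1.4045, 1.4997, 1.7616.
Z = Σ e^(−Eᵢ/kT) = e^(−0) + e^(−1.0474) + e^(−1.4045) + e^(−1.4997) + e^(−1.7616) = 1.0000 + 0.35085 + 0.24549 + 0.22320 + 0.17177 = 1.9913.
F = −kT ln Z = −168.03 × ln(1.9913) = −168.03 × 0.68879 = -116 meV.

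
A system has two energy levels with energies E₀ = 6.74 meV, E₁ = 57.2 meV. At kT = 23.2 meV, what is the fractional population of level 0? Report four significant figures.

0.8980

Eᵢ/kT = 0.290517, 2.46552.
Z = Σ e^(−Eᵢ/kT) = e^(−0.290517) + e^(−2.46552) = 0.747877 + 0.0849646 = 0.832842.
P₀ = e^(−E₀/kT) / Z = 0.747877/0.832842 = 0.8980.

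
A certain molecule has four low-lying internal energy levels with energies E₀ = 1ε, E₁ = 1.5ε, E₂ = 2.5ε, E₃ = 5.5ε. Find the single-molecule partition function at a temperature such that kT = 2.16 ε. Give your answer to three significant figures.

Z = 1.52

Eᵢ/kT = 0.46296, 0.69444, 1.1574, 2.5463.
Z = Σ e^(−Eᵢ/kT) = e^(−0.46296) + e^(−0.69444) + e^(−1.1574) + e^(−2.5463) = 0.62942 + 0.49935 + 0.31430 + 0.078371 = 1.5214.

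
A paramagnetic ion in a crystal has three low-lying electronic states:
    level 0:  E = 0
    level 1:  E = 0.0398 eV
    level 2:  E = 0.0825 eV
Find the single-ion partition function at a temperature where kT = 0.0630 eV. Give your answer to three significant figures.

Z = 1.80

Eᵢ/kT = 0, 0.63175, 1.3095.
Z = Σ e^(−Eᵢ/kT) = e^(−0) + e^(−0.63175) + e^(−1.3095) = 1.0000 + 0.53166 + 0.26996 = 1.8016.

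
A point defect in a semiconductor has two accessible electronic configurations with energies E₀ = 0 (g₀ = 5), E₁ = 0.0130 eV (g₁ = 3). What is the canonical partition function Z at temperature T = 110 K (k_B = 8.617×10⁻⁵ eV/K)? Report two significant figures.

Z = 5.8

k_BT = 8.617×10⁻⁵ × 110 K = 0.009479 eV.
Eᵢ/kT = 0, 1.371.
Z = Σ gᵢe^(−Eᵢ/kT) = 5·e^(−0) + 3·e^(−1.371) = 5.000 + 0.7616 = 5.762.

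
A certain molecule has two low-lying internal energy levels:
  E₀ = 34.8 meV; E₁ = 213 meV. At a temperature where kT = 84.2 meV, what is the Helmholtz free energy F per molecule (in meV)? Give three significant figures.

Eᵢ/kT = 0.41330, 2.5297.
Z = Σ e^(−Eᵢ/kT) = e^(−0.41330) + e^(−2.5297) = 0.66146 + 0.079683 = 0.74114.
F = −kT ln Z = −84.2 × ln(0.74114) = −84.2 × -0.29957 = 25.2 meV.

25.2 meV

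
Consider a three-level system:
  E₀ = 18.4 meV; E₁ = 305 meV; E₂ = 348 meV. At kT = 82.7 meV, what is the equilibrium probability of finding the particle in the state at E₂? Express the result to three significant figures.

0.0177

Eᵢ/kT = 0.22249, 3.6880, 4.2080.
Z = Σ e^(−Eᵢ/kT) = e^(−0.22249) + e^(−3.6880) + e^(−4.2080) = 0.80052 + 0.025022 + 0.014876 = 0.84042.
P₂ = e^(−E₂/kT) / Z = 0.014876/0.84042 = 0.0177.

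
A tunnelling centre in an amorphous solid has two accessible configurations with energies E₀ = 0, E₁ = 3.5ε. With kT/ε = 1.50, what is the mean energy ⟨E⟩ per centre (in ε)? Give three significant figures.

Eᵢ/kT = 0, 2.3333.
Z = Σ e^(−Eᵢ/kT) = e^(−0) + e^(−2.3333) = 1.0000 + 0.096975 = 1.0970.
⟨E⟩ = Σ Eᵢ e^(−Eᵢ/kT) / Z = (0·1.0000 + 3.5·0.096975) / 1.0970 = 0.309 ε.

0.309 ε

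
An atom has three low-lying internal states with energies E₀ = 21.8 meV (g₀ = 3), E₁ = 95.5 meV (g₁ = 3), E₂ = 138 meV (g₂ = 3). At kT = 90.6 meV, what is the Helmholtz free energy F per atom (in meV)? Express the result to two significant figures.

-130 meV

Eᵢ/kT = 0.2406, 1.054, 1.523.
Z = Σ gᵢe^(−Eᵢ/kT) = 3·e^(−0.2406) + 3·e^(−1.054) + 3·e^(−1.523) = 2.358 + 1.046 + 0.6542 = 4.058.
F = −kT ln Z = −90.6 × ln(4.058) = −90.6 × 1.401 = -130 meV.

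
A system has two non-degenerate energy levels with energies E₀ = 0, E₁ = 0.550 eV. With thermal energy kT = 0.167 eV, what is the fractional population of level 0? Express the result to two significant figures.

Eᵢ/kT = 0, 3.293.
Z = Σ e^(−Eᵢ/kT) = e^(−0) + e^(−3.293) = 1.000 + 0.03714 = 1.037.
P₀ = e^(−E₀/kT) / Z = 1.000/1.037 = 0.96.

0.96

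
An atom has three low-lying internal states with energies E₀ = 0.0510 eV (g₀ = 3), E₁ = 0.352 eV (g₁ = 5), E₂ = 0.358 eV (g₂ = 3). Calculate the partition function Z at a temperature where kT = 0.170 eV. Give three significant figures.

Eᵢ/kT = 0.30000, 2.0706, 2.1059.
Z = Σ gᵢe^(−Eᵢ/kT) = 3·e^(−0.30000) + 5·e^(−2.0706) + 3·e^(−2.1059) = 2.2225 + 0.63055 + 0.36521 = 3.2183.

Z = 3.22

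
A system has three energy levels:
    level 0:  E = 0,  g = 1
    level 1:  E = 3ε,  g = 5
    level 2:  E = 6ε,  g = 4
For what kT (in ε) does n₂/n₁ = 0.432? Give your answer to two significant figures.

n₂/n₁ = (g₂/g₁) exp[−(E₂−E₁)/kT] = 0.432.
⇒ (E₂−E₁)/kT = ln((4/5)/0.432) = ln(1.852) = 0.6163.
kT = 3ε / 0.6163 = 4.9 ε.

4.9 ε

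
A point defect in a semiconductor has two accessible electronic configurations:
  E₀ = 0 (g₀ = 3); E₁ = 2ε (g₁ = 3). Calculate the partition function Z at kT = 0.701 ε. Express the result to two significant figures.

Eᵢ/kT = 0, 2.853.
Z = Σ gᵢe^(−Eᵢ/kT) = 3·e^(−0) + 3·e^(−2.853) = 3.000 + 0.1730 = 3.173.

Z = 3.2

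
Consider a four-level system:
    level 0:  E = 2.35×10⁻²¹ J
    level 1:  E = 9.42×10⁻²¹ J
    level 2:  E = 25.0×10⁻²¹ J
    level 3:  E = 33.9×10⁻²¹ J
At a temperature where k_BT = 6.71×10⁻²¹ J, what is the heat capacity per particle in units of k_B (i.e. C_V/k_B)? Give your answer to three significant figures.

0.560

Eᵢ/kT = 0.35022, 1.4039, 3.7258, 5.0522.
Z = Σ e^(−Eᵢ/kT) = e^(−0.35022) + e^(−1.4039) + e^(−3.7258) + e^(−5.0522) = 0.70453 + 0.24564 + 0.024094 + 0.0063952 = 0.98066.
⟨E⟩ = 4.8832, ⟨E²⟩ = 49.045.
C_V/k_B = (⟨E²⟩ − ⟨E⟩²)/(kT)² = (49.045 − 23.846)/45.024 = 0.560.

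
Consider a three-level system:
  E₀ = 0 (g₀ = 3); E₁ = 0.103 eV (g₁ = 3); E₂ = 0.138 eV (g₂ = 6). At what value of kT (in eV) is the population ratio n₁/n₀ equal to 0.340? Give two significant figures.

0.095 eV

n₁/n₀ = (g₁/g₀) exp[−(E₁−E₀)/kT] = 0.340.
⇒ (E₁−E₀)/kT = ln((3/3)/0.340) = ln(2.941) = 1.079.
kT = 0.103 eV / 1.079 = 0.095 eV.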